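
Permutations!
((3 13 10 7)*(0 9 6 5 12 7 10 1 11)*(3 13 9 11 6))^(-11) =((0 11)(1 6 5 12 7 13)(3 9))^(-11) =(0 11)(1 6 5 12 7 13)(3 9)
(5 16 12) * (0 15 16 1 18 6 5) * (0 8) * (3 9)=(0 15 16 12 8)(1 18 6 5)(3 9)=[15, 18, 2, 9, 4, 1, 5, 7, 0, 3, 10, 11, 8, 13, 14, 16, 12, 17, 6]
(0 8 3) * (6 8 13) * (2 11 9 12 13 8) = (0 8 3)(2 11 9 12 13 6) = [8, 1, 11, 0, 4, 5, 2, 7, 3, 12, 10, 9, 13, 6]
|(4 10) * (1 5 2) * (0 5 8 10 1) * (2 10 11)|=8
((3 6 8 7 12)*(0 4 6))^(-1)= ((0 4 6 8 7 12 3))^(-1)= (0 3 12 7 8 6 4)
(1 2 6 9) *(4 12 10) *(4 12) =(1 2 6 9)(10 12) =[0, 2, 6, 3, 4, 5, 9, 7, 8, 1, 12, 11, 10]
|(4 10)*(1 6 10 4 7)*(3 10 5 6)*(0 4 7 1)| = 6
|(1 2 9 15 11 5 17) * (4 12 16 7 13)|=35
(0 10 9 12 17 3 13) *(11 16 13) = (0 10 9 12 17 3 11 16 13) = [10, 1, 2, 11, 4, 5, 6, 7, 8, 12, 9, 16, 17, 0, 14, 15, 13, 3]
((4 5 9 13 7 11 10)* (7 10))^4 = (4 10 13 9 5)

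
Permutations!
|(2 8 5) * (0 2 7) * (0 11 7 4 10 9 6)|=8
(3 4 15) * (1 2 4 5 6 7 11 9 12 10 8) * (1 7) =(1 2 4 15 3 5 6)(7 11 9 12 10 8) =[0, 2, 4, 5, 15, 6, 1, 11, 7, 12, 8, 9, 10, 13, 14, 3]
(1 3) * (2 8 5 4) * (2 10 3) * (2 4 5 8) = [0, 4, 2, 1, 10, 5, 6, 7, 8, 9, 3] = (1 4 10 3)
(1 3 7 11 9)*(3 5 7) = (1 5 7 11 9) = [0, 5, 2, 3, 4, 7, 6, 11, 8, 1, 10, 9]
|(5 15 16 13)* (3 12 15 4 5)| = 10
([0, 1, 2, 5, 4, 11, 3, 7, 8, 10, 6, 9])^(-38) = [0, 1, 2, 10, 4, 6, 9, 7, 8, 5, 11, 3]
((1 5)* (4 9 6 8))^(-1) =((1 5)(4 9 6 8))^(-1) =(1 5)(4 8 6 9)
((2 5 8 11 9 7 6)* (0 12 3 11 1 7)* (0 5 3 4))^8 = ((0 12 4)(1 7 6 2 3 11 9 5 8))^8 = (0 4 12)(1 8 5 9 11 3 2 6 7)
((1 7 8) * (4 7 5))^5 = (8) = ((1 5 4 7 8))^5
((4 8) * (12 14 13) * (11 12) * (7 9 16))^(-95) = (4 8)(7 9 16)(11 12 14 13)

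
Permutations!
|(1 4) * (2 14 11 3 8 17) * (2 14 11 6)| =14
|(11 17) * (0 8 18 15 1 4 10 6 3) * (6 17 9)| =12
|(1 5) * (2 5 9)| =|(1 9 2 5)| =4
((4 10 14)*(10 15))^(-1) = ((4 15 10 14))^(-1) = (4 14 10 15)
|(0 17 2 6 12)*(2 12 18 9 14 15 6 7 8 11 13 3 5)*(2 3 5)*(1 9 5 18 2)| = |(0 17 12)(1 9 14 15 6 2 7 8 11 13 18 5 3)| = 39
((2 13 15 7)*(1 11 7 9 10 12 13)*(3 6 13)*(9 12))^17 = ((1 11 7 2)(3 6 13 15 12)(9 10))^17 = (1 11 7 2)(3 13 12 6 15)(9 10)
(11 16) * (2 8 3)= [0, 1, 8, 2, 4, 5, 6, 7, 3, 9, 10, 16, 12, 13, 14, 15, 11]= (2 8 3)(11 16)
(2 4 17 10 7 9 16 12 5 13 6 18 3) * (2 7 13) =(2 4 17 10 13 6 18 3 7 9 16 12 5) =[0, 1, 4, 7, 17, 2, 18, 9, 8, 16, 13, 11, 5, 6, 14, 15, 12, 10, 3]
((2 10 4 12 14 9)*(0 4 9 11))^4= (0 11 14 12 4)(2 10 9)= ((0 4 12 14 11)(2 10 9))^4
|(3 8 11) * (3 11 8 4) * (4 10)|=|(11)(3 10 4)|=3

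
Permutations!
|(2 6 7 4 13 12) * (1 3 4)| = |(1 3 4 13 12 2 6 7)| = 8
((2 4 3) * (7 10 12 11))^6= (7 12)(10 11)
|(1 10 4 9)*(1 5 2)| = |(1 10 4 9 5 2)| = 6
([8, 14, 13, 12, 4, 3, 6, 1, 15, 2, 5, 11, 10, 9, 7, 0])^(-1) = (0 15 8)(1 7 14)(2 9 13)(3 5 10 12)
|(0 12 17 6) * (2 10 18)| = |(0 12 17 6)(2 10 18)| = 12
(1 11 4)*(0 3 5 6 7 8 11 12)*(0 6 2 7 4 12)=(0 3 5 2 7 8 11 12 6 4 1)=[3, 0, 7, 5, 1, 2, 4, 8, 11, 9, 10, 12, 6]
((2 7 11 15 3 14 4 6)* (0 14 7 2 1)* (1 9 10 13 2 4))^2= ((0 14 1)(2 4 6 9 10 13)(3 7 11 15))^2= (0 1 14)(2 6 10)(3 11)(4 9 13)(7 15)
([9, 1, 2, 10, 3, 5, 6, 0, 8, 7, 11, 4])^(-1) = (0 7 9)(3 4 11 10)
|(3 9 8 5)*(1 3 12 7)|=|(1 3 9 8 5 12 7)|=7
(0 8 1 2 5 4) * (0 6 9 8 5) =[5, 2, 0, 3, 6, 4, 9, 7, 1, 8] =(0 5 4 6 9 8 1 2)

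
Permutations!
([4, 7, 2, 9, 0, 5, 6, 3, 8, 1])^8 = (9)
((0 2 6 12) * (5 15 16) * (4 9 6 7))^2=((0 2 7 4 9 6 12)(5 15 16))^2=(0 7 9 12 2 4 6)(5 16 15)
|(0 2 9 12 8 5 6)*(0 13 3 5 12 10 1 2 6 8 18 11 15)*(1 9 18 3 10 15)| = 12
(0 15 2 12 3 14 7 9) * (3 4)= (0 15 2 12 4 3 14 7 9)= [15, 1, 12, 14, 3, 5, 6, 9, 8, 0, 10, 11, 4, 13, 7, 2]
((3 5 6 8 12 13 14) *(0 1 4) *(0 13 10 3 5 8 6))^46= (0 14 4)(1 5 13)(3 12)(8 10)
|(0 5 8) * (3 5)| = |(0 3 5 8)| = 4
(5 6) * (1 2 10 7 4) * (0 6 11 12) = (0 6 5 11 12)(1 2 10 7 4) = [6, 2, 10, 3, 1, 11, 5, 4, 8, 9, 7, 12, 0]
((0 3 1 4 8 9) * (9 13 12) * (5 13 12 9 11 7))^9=(0 13 7 12 4 3 9 5 11 8 1)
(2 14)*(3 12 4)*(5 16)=(2 14)(3 12 4)(5 16)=[0, 1, 14, 12, 3, 16, 6, 7, 8, 9, 10, 11, 4, 13, 2, 15, 5]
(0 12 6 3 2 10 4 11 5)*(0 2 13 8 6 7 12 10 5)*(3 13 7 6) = [10, 1, 5, 7, 11, 2, 13, 12, 3, 9, 4, 0, 6, 8] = (0 10 4 11)(2 5)(3 7 12 6 13 8)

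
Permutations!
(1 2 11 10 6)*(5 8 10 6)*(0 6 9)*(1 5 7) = [6, 2, 11, 3, 4, 8, 5, 1, 10, 0, 7, 9] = (0 6 5 8 10 7 1 2 11 9)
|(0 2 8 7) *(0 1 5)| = 6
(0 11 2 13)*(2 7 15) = (0 11 7 15 2 13) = [11, 1, 13, 3, 4, 5, 6, 15, 8, 9, 10, 7, 12, 0, 14, 2]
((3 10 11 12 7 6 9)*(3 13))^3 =((3 10 11 12 7 6 9 13))^3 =(3 12 9 10 7 13 11 6)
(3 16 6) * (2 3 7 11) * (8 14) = [0, 1, 3, 16, 4, 5, 7, 11, 14, 9, 10, 2, 12, 13, 8, 15, 6] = (2 3 16 6 7 11)(8 14)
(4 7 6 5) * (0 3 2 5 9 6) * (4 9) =(0 3 2 5 9 6 4 7) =[3, 1, 5, 2, 7, 9, 4, 0, 8, 6]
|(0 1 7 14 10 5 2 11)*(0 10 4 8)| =|(0 1 7 14 4 8)(2 11 10 5)| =12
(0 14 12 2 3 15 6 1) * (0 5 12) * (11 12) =[14, 5, 3, 15, 4, 11, 1, 7, 8, 9, 10, 12, 2, 13, 0, 6] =(0 14)(1 5 11 12 2 3 15 6)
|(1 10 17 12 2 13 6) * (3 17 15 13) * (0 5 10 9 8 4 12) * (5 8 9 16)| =|(0 8 4 12 2 3 17)(1 16 5 10 15 13 6)| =7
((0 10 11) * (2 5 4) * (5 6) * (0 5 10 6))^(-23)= ((0 6 10 11 5 4 2))^(-23)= (0 4 11 6 2 5 10)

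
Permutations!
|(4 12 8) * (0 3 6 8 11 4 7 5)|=6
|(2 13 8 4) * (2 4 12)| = |(2 13 8 12)| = 4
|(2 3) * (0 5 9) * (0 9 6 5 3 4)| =4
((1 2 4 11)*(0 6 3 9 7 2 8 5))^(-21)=(0 6 3 9 7 2 4 11 1 8 5)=((0 6 3 9 7 2 4 11 1 8 5))^(-21)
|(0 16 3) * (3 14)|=4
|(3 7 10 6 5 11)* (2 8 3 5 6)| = 10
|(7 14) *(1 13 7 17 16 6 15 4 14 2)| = 12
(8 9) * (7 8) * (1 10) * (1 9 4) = [0, 10, 2, 3, 1, 5, 6, 8, 4, 7, 9] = (1 10 9 7 8 4)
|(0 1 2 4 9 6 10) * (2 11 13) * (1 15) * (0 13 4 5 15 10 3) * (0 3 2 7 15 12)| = |(0 10 13 7 15 1 11 4 9 6 2 5 12)| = 13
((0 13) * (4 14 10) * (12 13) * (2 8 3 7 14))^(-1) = ((0 12 13)(2 8 3 7 14 10 4))^(-1) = (0 13 12)(2 4 10 14 7 3 8)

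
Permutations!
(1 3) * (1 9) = (1 3 9) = [0, 3, 2, 9, 4, 5, 6, 7, 8, 1]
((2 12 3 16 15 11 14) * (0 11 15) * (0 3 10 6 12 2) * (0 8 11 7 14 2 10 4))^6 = (16)(0 10 14 12 11)(2 7 6 8 4) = ((0 7 14 8 11 2 10 6 12 4)(3 16))^6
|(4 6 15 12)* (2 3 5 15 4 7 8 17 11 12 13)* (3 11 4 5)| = 11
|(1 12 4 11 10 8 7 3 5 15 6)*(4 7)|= |(1 12 7 3 5 15 6)(4 11 10 8)|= 28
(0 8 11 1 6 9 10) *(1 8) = [1, 6, 2, 3, 4, 5, 9, 7, 11, 10, 0, 8] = (0 1 6 9 10)(8 11)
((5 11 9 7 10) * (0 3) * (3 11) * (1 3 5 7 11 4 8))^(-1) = (0 3 1 8 4)(7 10)(9 11)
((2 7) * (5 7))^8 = (2 7 5)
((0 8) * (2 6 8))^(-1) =((0 2 6 8))^(-1) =(0 8 6 2)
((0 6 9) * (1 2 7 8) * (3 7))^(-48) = ((0 6 9)(1 2 3 7 8))^(-48) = (9)(1 3 8 2 7)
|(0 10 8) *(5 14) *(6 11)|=6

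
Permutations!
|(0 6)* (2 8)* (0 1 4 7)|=10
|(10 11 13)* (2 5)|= |(2 5)(10 11 13)|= 6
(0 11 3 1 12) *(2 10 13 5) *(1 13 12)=(0 11 3 13 5 2 10 12)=[11, 1, 10, 13, 4, 2, 6, 7, 8, 9, 12, 3, 0, 5]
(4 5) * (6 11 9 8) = (4 5)(6 11 9 8) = [0, 1, 2, 3, 5, 4, 11, 7, 6, 8, 10, 9]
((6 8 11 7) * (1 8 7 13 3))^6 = ((1 8 11 13 3)(6 7))^6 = (1 8 11 13 3)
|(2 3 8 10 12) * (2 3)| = 4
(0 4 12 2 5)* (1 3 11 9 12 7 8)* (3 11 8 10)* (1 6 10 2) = (0 4 7 2 5)(1 11 9 12)(3 8 6 10) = [4, 11, 5, 8, 7, 0, 10, 2, 6, 12, 3, 9, 1]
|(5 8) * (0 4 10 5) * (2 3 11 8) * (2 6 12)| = 10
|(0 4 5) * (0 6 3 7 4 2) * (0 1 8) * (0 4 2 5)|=9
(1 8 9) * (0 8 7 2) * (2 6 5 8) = (0 2)(1 7 6 5 8 9) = [2, 7, 0, 3, 4, 8, 5, 6, 9, 1]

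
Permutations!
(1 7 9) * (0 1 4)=(0 1 7 9 4)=[1, 7, 2, 3, 0, 5, 6, 9, 8, 4]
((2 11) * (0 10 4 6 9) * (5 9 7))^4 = ((0 10 4 6 7 5 9)(2 11))^4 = (11)(0 7 10 5 4 9 6)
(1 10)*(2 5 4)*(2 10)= [0, 2, 5, 3, 10, 4, 6, 7, 8, 9, 1]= (1 2 5 4 10)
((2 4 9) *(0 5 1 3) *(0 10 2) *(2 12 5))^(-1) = ((0 2 4 9)(1 3 10 12 5))^(-1) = (0 9 4 2)(1 5 12 10 3)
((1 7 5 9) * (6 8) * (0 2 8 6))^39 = (1 9 5 7)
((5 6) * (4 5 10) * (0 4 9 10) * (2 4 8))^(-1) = (0 6 5 4 2 8)(9 10)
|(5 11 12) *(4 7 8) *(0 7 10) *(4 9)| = 6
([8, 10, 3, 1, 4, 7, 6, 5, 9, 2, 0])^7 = (10)(5 7)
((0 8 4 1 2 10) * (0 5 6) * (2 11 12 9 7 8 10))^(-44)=(1 8 9 11 4 7 12)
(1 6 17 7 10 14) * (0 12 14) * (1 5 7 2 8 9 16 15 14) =(0 12 1 6 17 2 8 9 16 15 14 5 7 10) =[12, 6, 8, 3, 4, 7, 17, 10, 9, 16, 0, 11, 1, 13, 5, 14, 15, 2]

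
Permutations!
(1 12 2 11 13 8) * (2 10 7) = (1 12 10 7 2 11 13 8) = [0, 12, 11, 3, 4, 5, 6, 2, 1, 9, 7, 13, 10, 8]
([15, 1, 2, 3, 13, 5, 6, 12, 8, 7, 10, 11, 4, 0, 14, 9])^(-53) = [7, 1, 2, 3, 15, 5, 6, 13, 8, 4, 10, 11, 0, 9, 14, 12]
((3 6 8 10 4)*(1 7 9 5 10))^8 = ((1 7 9 5 10 4 3 6 8))^8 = (1 8 6 3 4 10 5 9 7)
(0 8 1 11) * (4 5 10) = (0 8 1 11)(4 5 10) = [8, 11, 2, 3, 5, 10, 6, 7, 1, 9, 4, 0]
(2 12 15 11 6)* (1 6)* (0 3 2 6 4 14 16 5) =(0 3 2 12 15 11 1 4 14 16 5) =[3, 4, 12, 2, 14, 0, 6, 7, 8, 9, 10, 1, 15, 13, 16, 11, 5]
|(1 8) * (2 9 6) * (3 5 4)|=|(1 8)(2 9 6)(3 5 4)|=6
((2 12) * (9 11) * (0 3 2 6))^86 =(0 3 2 12 6)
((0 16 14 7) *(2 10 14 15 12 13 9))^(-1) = (0 7 14 10 2 9 13 12 15 16)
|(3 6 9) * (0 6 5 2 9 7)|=12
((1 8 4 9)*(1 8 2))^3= ((1 2)(4 9 8))^3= (9)(1 2)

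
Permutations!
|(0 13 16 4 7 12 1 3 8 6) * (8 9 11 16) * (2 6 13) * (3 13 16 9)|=42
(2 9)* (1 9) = (1 9 2) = [0, 9, 1, 3, 4, 5, 6, 7, 8, 2]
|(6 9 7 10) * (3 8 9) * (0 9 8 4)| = |(0 9 7 10 6 3 4)| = 7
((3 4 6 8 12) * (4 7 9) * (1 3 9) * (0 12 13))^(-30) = ((0 12 9 4 6 8 13)(1 3 7))^(-30) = (0 8 4 12 13 6 9)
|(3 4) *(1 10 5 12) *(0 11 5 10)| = 10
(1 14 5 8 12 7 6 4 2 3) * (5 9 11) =(1 14 9 11 5 8 12 7 6 4 2 3) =[0, 14, 3, 1, 2, 8, 4, 6, 12, 11, 10, 5, 7, 13, 9]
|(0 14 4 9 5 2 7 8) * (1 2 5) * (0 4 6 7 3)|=|(0 14 6 7 8 4 9 1 2 3)|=10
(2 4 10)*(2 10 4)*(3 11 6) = (3 11 6) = [0, 1, 2, 11, 4, 5, 3, 7, 8, 9, 10, 6]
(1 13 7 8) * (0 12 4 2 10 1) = [12, 13, 10, 3, 2, 5, 6, 8, 0, 9, 1, 11, 4, 7] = (0 12 4 2 10 1 13 7 8)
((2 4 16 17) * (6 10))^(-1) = (2 17 16 4)(6 10)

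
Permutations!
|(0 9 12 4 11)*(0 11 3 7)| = 6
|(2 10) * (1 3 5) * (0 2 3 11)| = 7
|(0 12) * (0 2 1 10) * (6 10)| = |(0 12 2 1 6 10)| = 6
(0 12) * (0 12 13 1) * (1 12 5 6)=(0 13 12 5 6 1)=[13, 0, 2, 3, 4, 6, 1, 7, 8, 9, 10, 11, 5, 12]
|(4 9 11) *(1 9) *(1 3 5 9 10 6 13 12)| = |(1 10 6 13 12)(3 5 9 11 4)| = 5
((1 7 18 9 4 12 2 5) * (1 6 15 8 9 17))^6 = ((1 7 18 17)(2 5 6 15 8 9 4 12))^6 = (1 18)(2 4 8 6)(5 12 9 15)(7 17)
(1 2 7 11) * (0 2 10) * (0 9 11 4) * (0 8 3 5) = (0 2 7 4 8 3 5)(1 10 9 11) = [2, 10, 7, 5, 8, 0, 6, 4, 3, 11, 9, 1]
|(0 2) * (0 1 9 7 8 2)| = |(1 9 7 8 2)| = 5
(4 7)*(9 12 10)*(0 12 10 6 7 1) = (0 12 6 7 4 1)(9 10) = [12, 0, 2, 3, 1, 5, 7, 4, 8, 10, 9, 11, 6]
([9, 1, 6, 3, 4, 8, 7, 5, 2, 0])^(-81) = [9, 1, 8, 3, 4, 7, 2, 6, 5, 0]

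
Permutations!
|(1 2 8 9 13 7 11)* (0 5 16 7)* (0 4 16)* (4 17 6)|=|(0 5)(1 2 8 9 13 17 6 4 16 7 11)|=22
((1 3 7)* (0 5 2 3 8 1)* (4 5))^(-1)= (0 7 3 2 5 4)(1 8)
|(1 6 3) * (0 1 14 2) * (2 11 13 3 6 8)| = 4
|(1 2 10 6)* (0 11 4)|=|(0 11 4)(1 2 10 6)|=12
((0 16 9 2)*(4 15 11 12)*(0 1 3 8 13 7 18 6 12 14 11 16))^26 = (18)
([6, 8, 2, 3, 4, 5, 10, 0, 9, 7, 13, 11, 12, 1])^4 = [1, 0, 2, 3, 4, 5, 8, 13, 6, 10, 9, 11, 12, 7]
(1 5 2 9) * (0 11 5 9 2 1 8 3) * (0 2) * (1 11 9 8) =(0 9 1 8 3 2)(5 11) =[9, 8, 0, 2, 4, 11, 6, 7, 3, 1, 10, 5]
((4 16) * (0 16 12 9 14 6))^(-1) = (0 6 14 9 12 4 16) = ((0 16 4 12 9 14 6))^(-1)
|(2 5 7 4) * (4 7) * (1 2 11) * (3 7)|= |(1 2 5 4 11)(3 7)|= 10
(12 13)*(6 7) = (6 7)(12 13) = [0, 1, 2, 3, 4, 5, 7, 6, 8, 9, 10, 11, 13, 12]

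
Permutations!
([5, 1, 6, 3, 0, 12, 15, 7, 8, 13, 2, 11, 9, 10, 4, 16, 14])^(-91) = (0 10 14 9 15 5 2 4 13 16 12 6)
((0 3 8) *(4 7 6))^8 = ((0 3 8)(4 7 6))^8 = (0 8 3)(4 6 7)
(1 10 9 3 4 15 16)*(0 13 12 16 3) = (0 13 12 16 1 10 9)(3 4 15) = [13, 10, 2, 4, 15, 5, 6, 7, 8, 0, 9, 11, 16, 12, 14, 3, 1]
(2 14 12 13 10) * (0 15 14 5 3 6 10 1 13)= (0 15 14 12)(1 13)(2 5 3 6 10)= [15, 13, 5, 6, 4, 3, 10, 7, 8, 9, 2, 11, 0, 1, 12, 14]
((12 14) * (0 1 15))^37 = ((0 1 15)(12 14))^37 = (0 1 15)(12 14)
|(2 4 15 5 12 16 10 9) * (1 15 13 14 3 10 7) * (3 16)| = |(1 15 5 12 3 10 9 2 4 13 14 16 7)| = 13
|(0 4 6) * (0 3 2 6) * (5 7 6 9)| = 6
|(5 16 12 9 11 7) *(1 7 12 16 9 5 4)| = 12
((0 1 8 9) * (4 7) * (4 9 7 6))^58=(0 7 1 9 8)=((0 1 8 7 9)(4 6))^58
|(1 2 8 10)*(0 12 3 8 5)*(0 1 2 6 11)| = |(0 12 3 8 10 2 5 1 6 11)| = 10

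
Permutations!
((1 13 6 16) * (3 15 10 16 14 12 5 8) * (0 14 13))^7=(0 10 8 14 16 3 12 1 15 5)(6 13)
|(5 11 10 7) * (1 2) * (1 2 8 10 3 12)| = 8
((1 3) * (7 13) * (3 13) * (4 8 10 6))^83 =((1 13 7 3)(4 8 10 6))^83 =(1 3 7 13)(4 6 10 8)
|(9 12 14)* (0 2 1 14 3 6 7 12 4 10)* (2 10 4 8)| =|(0 10)(1 14 9 8 2)(3 6 7 12)| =20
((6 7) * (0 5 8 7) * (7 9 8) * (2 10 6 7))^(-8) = (0 2 6 5 10)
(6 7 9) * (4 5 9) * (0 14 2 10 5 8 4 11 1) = [14, 0, 10, 3, 8, 9, 7, 11, 4, 6, 5, 1, 12, 13, 2] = (0 14 2 10 5 9 6 7 11 1)(4 8)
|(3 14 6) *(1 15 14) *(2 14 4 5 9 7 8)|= |(1 15 4 5 9 7 8 2 14 6 3)|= 11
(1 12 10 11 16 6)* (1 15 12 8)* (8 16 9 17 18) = [0, 16, 2, 3, 4, 5, 15, 7, 1, 17, 11, 9, 10, 13, 14, 12, 6, 18, 8] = (1 16 6 15 12 10 11 9 17 18 8)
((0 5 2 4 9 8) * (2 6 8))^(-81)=(9)(0 8 6 5)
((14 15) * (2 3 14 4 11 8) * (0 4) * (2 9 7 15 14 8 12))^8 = (0 7 8 2 11)(3 12 4 15 9) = ((0 4 11 12 2 3 8 9 7 15))^8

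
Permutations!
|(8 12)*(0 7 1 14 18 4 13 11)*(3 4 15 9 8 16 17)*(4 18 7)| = |(0 4 13 11)(1 14 7)(3 18 15 9 8 12 16 17)| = 24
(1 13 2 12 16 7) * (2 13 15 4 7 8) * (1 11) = (1 15 4 7 11)(2 12 16 8) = [0, 15, 12, 3, 7, 5, 6, 11, 2, 9, 10, 1, 16, 13, 14, 4, 8]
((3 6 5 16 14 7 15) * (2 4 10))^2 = (2 10 4)(3 5 14 15 6 16 7)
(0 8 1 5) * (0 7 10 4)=[8, 5, 2, 3, 0, 7, 6, 10, 1, 9, 4]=(0 8 1 5 7 10 4)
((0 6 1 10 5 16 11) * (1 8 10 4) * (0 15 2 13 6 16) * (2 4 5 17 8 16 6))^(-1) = (0 5 1 4 15 11 16 6)(2 13)(8 17 10)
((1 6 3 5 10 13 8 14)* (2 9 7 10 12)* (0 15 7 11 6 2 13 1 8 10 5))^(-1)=(0 3 6 11 9 2 1 10 13 12 5 7 15)(8 14)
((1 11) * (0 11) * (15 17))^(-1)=(0 1 11)(15 17)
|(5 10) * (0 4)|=2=|(0 4)(5 10)|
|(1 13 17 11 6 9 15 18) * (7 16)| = |(1 13 17 11 6 9 15 18)(7 16)| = 8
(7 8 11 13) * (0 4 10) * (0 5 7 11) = [4, 1, 2, 3, 10, 7, 6, 8, 0, 9, 5, 13, 12, 11] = (0 4 10 5 7 8)(11 13)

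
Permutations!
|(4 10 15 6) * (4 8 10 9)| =4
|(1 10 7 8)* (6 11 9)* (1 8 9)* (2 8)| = 6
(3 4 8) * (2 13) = (2 13)(3 4 8) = [0, 1, 13, 4, 8, 5, 6, 7, 3, 9, 10, 11, 12, 2]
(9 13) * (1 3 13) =(1 3 13 9) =[0, 3, 2, 13, 4, 5, 6, 7, 8, 1, 10, 11, 12, 9]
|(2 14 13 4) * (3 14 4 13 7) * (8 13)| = |(2 4)(3 14 7)(8 13)| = 6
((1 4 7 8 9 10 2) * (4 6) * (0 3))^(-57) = ((0 3)(1 6 4 7 8 9 10 2))^(-57) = (0 3)(1 2 10 9 8 7 4 6)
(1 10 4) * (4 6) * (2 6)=(1 10 2 6 4)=[0, 10, 6, 3, 1, 5, 4, 7, 8, 9, 2]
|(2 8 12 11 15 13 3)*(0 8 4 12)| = |(0 8)(2 4 12 11 15 13 3)| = 14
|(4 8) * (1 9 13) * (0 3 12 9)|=|(0 3 12 9 13 1)(4 8)|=6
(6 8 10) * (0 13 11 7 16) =(0 13 11 7 16)(6 8 10) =[13, 1, 2, 3, 4, 5, 8, 16, 10, 9, 6, 7, 12, 11, 14, 15, 0]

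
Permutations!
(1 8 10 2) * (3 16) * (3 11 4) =(1 8 10 2)(3 16 11 4) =[0, 8, 1, 16, 3, 5, 6, 7, 10, 9, 2, 4, 12, 13, 14, 15, 11]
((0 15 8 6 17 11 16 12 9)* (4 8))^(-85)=(0 17)(4 16)(6 9)(8 12)(11 15)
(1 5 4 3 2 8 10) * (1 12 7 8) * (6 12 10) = (1 5 4 3 2)(6 12 7 8) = [0, 5, 1, 2, 3, 4, 12, 8, 6, 9, 10, 11, 7]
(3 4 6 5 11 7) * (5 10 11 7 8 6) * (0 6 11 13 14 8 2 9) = (0 6 10 13 14 8 11 2 9)(3 4 5 7) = [6, 1, 9, 4, 5, 7, 10, 3, 11, 0, 13, 2, 12, 14, 8]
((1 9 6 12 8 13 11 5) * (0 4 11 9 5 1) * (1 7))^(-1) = (0 5 1 7 11 4)(6 9 13 8 12)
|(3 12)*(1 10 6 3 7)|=|(1 10 6 3 12 7)|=6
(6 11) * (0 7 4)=[7, 1, 2, 3, 0, 5, 11, 4, 8, 9, 10, 6]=(0 7 4)(6 11)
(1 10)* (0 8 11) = (0 8 11)(1 10) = [8, 10, 2, 3, 4, 5, 6, 7, 11, 9, 1, 0]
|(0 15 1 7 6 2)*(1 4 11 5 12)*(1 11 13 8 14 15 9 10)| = |(0 9 10 1 7 6 2)(4 13 8 14 15)(5 12 11)| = 105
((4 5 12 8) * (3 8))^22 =(3 4 12 8 5)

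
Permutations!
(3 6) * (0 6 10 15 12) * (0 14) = (0 6 3 10 15 12 14) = [6, 1, 2, 10, 4, 5, 3, 7, 8, 9, 15, 11, 14, 13, 0, 12]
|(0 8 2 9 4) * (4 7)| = 6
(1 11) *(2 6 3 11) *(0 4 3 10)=(0 4 3 11 1 2 6 10)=[4, 2, 6, 11, 3, 5, 10, 7, 8, 9, 0, 1]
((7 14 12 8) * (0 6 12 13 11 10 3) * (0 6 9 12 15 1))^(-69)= (0 3 14 9 6 13 12 15 11 8 1 10 7)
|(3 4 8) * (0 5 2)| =3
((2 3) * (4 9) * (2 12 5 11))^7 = ((2 3 12 5 11)(4 9))^7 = (2 12 11 3 5)(4 9)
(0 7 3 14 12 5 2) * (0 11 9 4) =(0 7 3 14 12 5 2 11 9 4) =[7, 1, 11, 14, 0, 2, 6, 3, 8, 4, 10, 9, 5, 13, 12]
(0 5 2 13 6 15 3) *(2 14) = (0 5 14 2 13 6 15 3) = [5, 1, 13, 0, 4, 14, 15, 7, 8, 9, 10, 11, 12, 6, 2, 3]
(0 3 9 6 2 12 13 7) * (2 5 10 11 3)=(0 2 12 13 7)(3 9 6 5 10 11)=[2, 1, 12, 9, 4, 10, 5, 0, 8, 6, 11, 3, 13, 7]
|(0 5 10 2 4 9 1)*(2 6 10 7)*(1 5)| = |(0 1)(2 4 9 5 7)(6 10)| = 10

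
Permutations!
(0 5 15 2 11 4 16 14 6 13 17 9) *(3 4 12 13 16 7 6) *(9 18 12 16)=(0 5 15 2 11 16 14 3 4 7 6 9)(12 13 17 18)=[5, 1, 11, 4, 7, 15, 9, 6, 8, 0, 10, 16, 13, 17, 3, 2, 14, 18, 12]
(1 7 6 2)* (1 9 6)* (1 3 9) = (1 7 3 9 6 2) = [0, 7, 1, 9, 4, 5, 2, 3, 8, 6]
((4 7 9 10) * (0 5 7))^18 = (10)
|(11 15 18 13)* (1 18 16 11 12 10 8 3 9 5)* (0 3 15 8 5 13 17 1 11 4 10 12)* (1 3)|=7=|(0 1 18 17 3 9 13)(4 10 5 11 8 15 16)|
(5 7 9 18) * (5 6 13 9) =(5 7)(6 13 9 18) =[0, 1, 2, 3, 4, 7, 13, 5, 8, 18, 10, 11, 12, 9, 14, 15, 16, 17, 6]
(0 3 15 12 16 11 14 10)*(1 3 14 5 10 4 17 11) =(0 14 4 17 11 5 10)(1 3 15 12 16) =[14, 3, 2, 15, 17, 10, 6, 7, 8, 9, 0, 5, 16, 13, 4, 12, 1, 11]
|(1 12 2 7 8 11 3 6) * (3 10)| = 9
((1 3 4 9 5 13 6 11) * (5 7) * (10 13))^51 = (1 3 4 9 7 5 10 13 6 11)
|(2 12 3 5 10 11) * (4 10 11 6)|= 15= |(2 12 3 5 11)(4 10 6)|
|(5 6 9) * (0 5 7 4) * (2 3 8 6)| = 9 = |(0 5 2 3 8 6 9 7 4)|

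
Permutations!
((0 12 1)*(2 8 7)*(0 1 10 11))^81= ((0 12 10 11)(2 8 7))^81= (0 12 10 11)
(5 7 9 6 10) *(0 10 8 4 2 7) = (0 10 5)(2 7 9 6 8 4) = [10, 1, 7, 3, 2, 0, 8, 9, 4, 6, 5]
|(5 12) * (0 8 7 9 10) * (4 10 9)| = |(0 8 7 4 10)(5 12)| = 10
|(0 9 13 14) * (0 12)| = 5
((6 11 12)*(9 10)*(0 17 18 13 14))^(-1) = (0 14 13 18 17)(6 12 11)(9 10)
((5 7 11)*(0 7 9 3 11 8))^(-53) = (0 7 8)(3 9 5 11)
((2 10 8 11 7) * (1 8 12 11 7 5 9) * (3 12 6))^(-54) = (1 8 7 2 10 6 3 12 11 5 9)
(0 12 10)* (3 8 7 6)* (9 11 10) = (0 12 9 11 10)(3 8 7 6) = [12, 1, 2, 8, 4, 5, 3, 6, 7, 11, 0, 10, 9]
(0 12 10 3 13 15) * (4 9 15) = [12, 1, 2, 13, 9, 5, 6, 7, 8, 15, 3, 11, 10, 4, 14, 0] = (0 12 10 3 13 4 9 15)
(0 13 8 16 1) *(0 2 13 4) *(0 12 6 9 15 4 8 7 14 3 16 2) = [8, 0, 13, 16, 12, 5, 9, 14, 2, 15, 10, 11, 6, 7, 3, 4, 1] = (0 8 2 13 7 14 3 16 1)(4 12 6 9 15)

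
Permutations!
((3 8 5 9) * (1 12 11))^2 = ((1 12 11)(3 8 5 9))^2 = (1 11 12)(3 5)(8 9)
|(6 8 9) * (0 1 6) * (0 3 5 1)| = 6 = |(1 6 8 9 3 5)|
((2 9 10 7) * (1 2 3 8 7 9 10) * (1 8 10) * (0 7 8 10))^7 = ((0 7 3)(1 2)(9 10))^7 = (0 7 3)(1 2)(9 10)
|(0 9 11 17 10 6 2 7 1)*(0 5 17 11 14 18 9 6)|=24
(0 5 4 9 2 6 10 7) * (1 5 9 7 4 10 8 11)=(0 9 2 6 8 11 1 5 10 4 7)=[9, 5, 6, 3, 7, 10, 8, 0, 11, 2, 4, 1]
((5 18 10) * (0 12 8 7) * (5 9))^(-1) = ((0 12 8 7)(5 18 10 9))^(-1) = (0 7 8 12)(5 9 10 18)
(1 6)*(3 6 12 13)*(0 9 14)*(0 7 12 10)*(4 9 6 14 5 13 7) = [6, 10, 2, 14, 9, 13, 1, 12, 8, 5, 0, 11, 7, 3, 4] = (0 6 1 10)(3 14 4 9 5 13)(7 12)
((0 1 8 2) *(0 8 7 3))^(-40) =((0 1 7 3)(2 8))^(-40) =(8)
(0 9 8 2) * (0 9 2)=(0 2 9 8)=[2, 1, 9, 3, 4, 5, 6, 7, 0, 8]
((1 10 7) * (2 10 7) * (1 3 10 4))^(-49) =(1 4 2 10 3 7)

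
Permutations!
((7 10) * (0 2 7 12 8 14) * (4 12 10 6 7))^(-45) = (0 12)(2 8)(4 14)(6 7)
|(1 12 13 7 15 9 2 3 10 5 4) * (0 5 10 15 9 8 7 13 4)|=6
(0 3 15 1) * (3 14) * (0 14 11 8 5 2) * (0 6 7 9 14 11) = (1 11 8 5 2 6 7 9 14 3 15) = [0, 11, 6, 15, 4, 2, 7, 9, 5, 14, 10, 8, 12, 13, 3, 1]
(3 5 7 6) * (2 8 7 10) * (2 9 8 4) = [0, 1, 4, 5, 2, 10, 3, 6, 7, 8, 9] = (2 4)(3 5 10 9 8 7 6)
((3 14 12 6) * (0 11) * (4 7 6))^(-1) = (0 11)(3 6 7 4 12 14)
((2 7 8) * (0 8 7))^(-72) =(8)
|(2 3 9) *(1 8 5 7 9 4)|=8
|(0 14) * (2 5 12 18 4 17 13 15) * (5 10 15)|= |(0 14)(2 10 15)(4 17 13 5 12 18)|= 6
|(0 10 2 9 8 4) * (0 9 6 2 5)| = |(0 10 5)(2 6)(4 9 8)| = 6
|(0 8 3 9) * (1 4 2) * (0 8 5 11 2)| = |(0 5 11 2 1 4)(3 9 8)| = 6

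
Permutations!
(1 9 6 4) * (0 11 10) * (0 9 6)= (0 11 10 9)(1 6 4)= [11, 6, 2, 3, 1, 5, 4, 7, 8, 0, 9, 10]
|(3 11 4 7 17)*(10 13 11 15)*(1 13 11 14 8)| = |(1 13 14 8)(3 15 10 11 4 7 17)| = 28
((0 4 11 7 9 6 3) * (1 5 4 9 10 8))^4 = ((0 9 6 3)(1 5 4 11 7 10 8))^4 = (1 7 5 10 4 8 11)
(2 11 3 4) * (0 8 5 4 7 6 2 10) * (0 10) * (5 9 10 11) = (0 8 9 10 11 3 7 6 2 5 4) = [8, 1, 5, 7, 0, 4, 2, 6, 9, 10, 11, 3]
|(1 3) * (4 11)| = 2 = |(1 3)(4 11)|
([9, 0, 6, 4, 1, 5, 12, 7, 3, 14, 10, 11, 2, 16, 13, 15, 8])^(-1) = (0 1 4 3 8 16 13 14 9)(2 12 6)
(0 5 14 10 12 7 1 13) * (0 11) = (0 5 14 10 12 7 1 13 11) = [5, 13, 2, 3, 4, 14, 6, 1, 8, 9, 12, 0, 7, 11, 10]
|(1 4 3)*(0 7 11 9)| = 12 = |(0 7 11 9)(1 4 3)|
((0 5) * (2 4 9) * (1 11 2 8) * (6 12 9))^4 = (1 6)(2 9)(4 8)(11 12)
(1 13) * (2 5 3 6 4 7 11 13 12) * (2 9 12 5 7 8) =(1 5 3 6 4 8 2 7 11 13)(9 12) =[0, 5, 7, 6, 8, 3, 4, 11, 2, 12, 10, 13, 9, 1]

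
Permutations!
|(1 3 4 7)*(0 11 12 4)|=|(0 11 12 4 7 1 3)|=7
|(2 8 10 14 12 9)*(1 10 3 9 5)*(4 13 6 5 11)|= 36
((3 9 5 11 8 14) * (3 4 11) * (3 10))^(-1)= (3 10 5 9)(4 14 8 11)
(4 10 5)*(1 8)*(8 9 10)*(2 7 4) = (1 9 10 5 2 7 4 8) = [0, 9, 7, 3, 8, 2, 6, 4, 1, 10, 5]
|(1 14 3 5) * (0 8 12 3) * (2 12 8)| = |(0 2 12 3 5 1 14)| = 7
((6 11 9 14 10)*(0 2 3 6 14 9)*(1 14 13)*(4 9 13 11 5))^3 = (0 6 9 14)(1 11 3 4)(2 5 13 10)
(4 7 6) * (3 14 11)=(3 14 11)(4 7 6)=[0, 1, 2, 14, 7, 5, 4, 6, 8, 9, 10, 3, 12, 13, 11]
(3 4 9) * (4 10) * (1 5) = (1 5)(3 10 4 9) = [0, 5, 2, 10, 9, 1, 6, 7, 8, 3, 4]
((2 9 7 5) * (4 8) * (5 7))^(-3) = ((2 9 5)(4 8))^(-3) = (9)(4 8)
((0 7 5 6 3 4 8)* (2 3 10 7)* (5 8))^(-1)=((0 2 3 4 5 6 10 7 8))^(-1)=(0 8 7 10 6 5 4 3 2)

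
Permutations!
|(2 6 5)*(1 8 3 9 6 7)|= 8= |(1 8 3 9 6 5 2 7)|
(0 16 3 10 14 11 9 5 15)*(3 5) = [16, 1, 2, 10, 4, 15, 6, 7, 8, 3, 14, 9, 12, 13, 11, 0, 5] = (0 16 5 15)(3 10 14 11 9)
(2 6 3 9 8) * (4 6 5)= (2 5 4 6 3 9 8)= [0, 1, 5, 9, 6, 4, 3, 7, 2, 8]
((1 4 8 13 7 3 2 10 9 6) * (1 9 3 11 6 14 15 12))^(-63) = (1 13 6 15 4 7 9 12 8 11 14)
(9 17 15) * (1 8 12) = (1 8 12)(9 17 15) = [0, 8, 2, 3, 4, 5, 6, 7, 12, 17, 10, 11, 1, 13, 14, 9, 16, 15]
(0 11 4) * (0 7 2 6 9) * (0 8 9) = (0 11 4 7 2 6)(8 9) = [11, 1, 6, 3, 7, 5, 0, 2, 9, 8, 10, 4]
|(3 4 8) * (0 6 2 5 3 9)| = 8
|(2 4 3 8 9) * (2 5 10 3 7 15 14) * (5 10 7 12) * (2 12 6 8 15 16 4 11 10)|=14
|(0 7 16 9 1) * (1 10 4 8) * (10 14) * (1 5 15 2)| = |(0 7 16 9 14 10 4 8 5 15 2 1)| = 12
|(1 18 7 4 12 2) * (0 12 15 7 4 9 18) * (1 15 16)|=10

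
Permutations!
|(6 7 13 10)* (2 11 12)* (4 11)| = |(2 4 11 12)(6 7 13 10)| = 4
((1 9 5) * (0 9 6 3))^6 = ((0 9 5 1 6 3))^6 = (9)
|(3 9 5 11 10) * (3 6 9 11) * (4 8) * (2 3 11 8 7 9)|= |(2 3 8 4 7 9 5 11 10 6)|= 10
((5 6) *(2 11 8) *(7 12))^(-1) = (2 8 11)(5 6)(7 12)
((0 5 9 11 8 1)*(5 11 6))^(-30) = ((0 11 8 1)(5 9 6))^(-30) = (0 8)(1 11)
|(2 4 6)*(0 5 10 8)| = 12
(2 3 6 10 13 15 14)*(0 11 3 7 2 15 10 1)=(0 11 3 6 1)(2 7)(10 13)(14 15)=[11, 0, 7, 6, 4, 5, 1, 2, 8, 9, 13, 3, 12, 10, 15, 14]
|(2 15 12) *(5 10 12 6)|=6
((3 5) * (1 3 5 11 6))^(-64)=(11)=((1 3 11 6))^(-64)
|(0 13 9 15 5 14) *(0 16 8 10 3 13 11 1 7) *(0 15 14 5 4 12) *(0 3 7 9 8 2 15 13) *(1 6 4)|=|(0 11 6 4 12 3)(1 9 14 16 2 15)(7 13 8 10)|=12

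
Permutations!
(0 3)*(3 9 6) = (0 9 6 3) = [9, 1, 2, 0, 4, 5, 3, 7, 8, 6]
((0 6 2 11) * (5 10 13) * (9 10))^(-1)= ((0 6 2 11)(5 9 10 13))^(-1)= (0 11 2 6)(5 13 10 9)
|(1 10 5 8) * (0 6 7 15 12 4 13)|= |(0 6 7 15 12 4 13)(1 10 5 8)|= 28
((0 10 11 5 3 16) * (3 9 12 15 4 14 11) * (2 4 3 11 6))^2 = (0 11 9 15 16 10 5 12 3)(2 14)(4 6)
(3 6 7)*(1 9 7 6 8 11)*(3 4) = (1 9 7 4 3 8 11) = [0, 9, 2, 8, 3, 5, 6, 4, 11, 7, 10, 1]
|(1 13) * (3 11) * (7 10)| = 2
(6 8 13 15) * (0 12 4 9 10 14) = (0 12 4 9 10 14)(6 8 13 15) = [12, 1, 2, 3, 9, 5, 8, 7, 13, 10, 14, 11, 4, 15, 0, 6]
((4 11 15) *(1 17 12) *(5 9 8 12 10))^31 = (1 5 12 10 8 17 9)(4 11 15)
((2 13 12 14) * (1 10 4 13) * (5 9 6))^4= (1 12 10 14 4 2 13)(5 9 6)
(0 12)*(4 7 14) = (0 12)(4 7 14) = [12, 1, 2, 3, 7, 5, 6, 14, 8, 9, 10, 11, 0, 13, 4]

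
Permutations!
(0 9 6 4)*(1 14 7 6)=(0 9 1 14 7 6 4)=[9, 14, 2, 3, 0, 5, 4, 6, 8, 1, 10, 11, 12, 13, 7]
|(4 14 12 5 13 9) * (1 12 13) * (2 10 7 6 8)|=60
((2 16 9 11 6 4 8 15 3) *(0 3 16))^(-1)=(0 2 3)(4 6 11 9 16 15 8)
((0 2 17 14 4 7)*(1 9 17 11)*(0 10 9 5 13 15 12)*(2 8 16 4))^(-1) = (0 12 15 13 5 1 11 2 14 17 9 10 7 4 16 8)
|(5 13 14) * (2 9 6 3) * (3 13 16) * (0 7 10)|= 24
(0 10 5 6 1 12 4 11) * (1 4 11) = (0 10 5 6 4 1 12 11) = [10, 12, 2, 3, 1, 6, 4, 7, 8, 9, 5, 0, 11]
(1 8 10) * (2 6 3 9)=[0, 8, 6, 9, 4, 5, 3, 7, 10, 2, 1]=(1 8 10)(2 6 3 9)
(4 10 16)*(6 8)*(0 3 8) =(0 3 8 6)(4 10 16) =[3, 1, 2, 8, 10, 5, 0, 7, 6, 9, 16, 11, 12, 13, 14, 15, 4]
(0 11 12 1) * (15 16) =(0 11 12 1)(15 16) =[11, 0, 2, 3, 4, 5, 6, 7, 8, 9, 10, 12, 1, 13, 14, 16, 15]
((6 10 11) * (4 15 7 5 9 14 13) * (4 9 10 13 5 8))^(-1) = ((4 15 7 8)(5 10 11 6 13 9 14))^(-1) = (4 8 7 15)(5 14 9 13 6 11 10)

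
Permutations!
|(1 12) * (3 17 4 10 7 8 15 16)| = |(1 12)(3 17 4 10 7 8 15 16)| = 8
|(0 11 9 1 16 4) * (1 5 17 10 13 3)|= 11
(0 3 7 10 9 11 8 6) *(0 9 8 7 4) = (0 3 4)(6 9 11 7 10 8) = [3, 1, 2, 4, 0, 5, 9, 10, 6, 11, 8, 7]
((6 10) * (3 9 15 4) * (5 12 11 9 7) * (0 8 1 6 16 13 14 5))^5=((0 8 1 6 10 16 13 14 5 12 11 9 15 4 3 7))^5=(0 16 11 7 10 12 3 6 5 4 1 14 15 8 13 9)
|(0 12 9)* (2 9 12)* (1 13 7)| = 3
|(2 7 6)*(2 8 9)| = 5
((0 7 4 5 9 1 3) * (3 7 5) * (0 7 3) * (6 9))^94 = ((0 5 6 9 1 3 7 4))^94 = (0 7 1 6)(3 9 5 4)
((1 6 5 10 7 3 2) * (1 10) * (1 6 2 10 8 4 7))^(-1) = (1 10 3 7 4 8 2)(5 6)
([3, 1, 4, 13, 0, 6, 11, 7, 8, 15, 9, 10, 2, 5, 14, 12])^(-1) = (0 4 2 12 15 9 10 11 6 5 13 3)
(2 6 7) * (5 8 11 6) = (2 5 8 11 6 7) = [0, 1, 5, 3, 4, 8, 7, 2, 11, 9, 10, 6]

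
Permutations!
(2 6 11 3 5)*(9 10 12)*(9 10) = (2 6 11 3 5)(10 12) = [0, 1, 6, 5, 4, 2, 11, 7, 8, 9, 12, 3, 10]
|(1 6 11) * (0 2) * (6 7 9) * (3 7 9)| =4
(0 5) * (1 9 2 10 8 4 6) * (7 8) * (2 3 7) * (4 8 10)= (0 5)(1 9 3 7 10 2 4 6)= [5, 9, 4, 7, 6, 0, 1, 10, 8, 3, 2]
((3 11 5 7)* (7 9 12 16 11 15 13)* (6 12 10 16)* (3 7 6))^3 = ((3 15 13 6 12)(5 9 10 16 11))^3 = (3 6 15 12 13)(5 16 9 11 10)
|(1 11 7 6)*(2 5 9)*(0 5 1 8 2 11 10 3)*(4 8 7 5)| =|(0 4 8 2 1 10 3)(5 9 11)(6 7)| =42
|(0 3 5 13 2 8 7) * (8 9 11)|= 9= |(0 3 5 13 2 9 11 8 7)|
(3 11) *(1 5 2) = (1 5 2)(3 11) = [0, 5, 1, 11, 4, 2, 6, 7, 8, 9, 10, 3]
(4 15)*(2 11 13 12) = (2 11 13 12)(4 15) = [0, 1, 11, 3, 15, 5, 6, 7, 8, 9, 10, 13, 2, 12, 14, 4]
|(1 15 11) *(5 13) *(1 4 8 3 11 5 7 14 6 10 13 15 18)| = 20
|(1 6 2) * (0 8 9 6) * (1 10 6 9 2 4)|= 7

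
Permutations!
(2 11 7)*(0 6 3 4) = (0 6 3 4)(2 11 7) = [6, 1, 11, 4, 0, 5, 3, 2, 8, 9, 10, 7]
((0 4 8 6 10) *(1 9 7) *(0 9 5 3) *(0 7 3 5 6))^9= ((0 4 8)(1 6 10 9 3 7))^9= (1 9)(3 6)(7 10)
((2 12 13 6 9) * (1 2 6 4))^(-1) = ((1 2 12 13 4)(6 9))^(-1) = (1 4 13 12 2)(6 9)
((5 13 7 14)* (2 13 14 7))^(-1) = ((2 13)(5 14))^(-1) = (2 13)(5 14)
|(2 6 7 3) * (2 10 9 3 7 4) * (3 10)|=6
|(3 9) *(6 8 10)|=6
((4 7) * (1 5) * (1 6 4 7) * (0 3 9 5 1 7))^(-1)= (0 7 4 6 5 9 3)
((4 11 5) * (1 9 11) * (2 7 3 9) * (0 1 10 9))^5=(11)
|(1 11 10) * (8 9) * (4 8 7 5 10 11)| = |(11)(1 4 8 9 7 5 10)| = 7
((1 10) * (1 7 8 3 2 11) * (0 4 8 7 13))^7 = (0 10 11 3 4 13 1 2 8)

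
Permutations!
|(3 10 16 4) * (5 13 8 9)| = |(3 10 16 4)(5 13 8 9)| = 4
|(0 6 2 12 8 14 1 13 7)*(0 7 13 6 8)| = 7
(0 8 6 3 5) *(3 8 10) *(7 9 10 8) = [8, 1, 2, 5, 4, 0, 7, 9, 6, 10, 3] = (0 8 6 7 9 10 3 5)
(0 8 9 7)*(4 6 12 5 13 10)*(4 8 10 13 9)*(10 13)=(0 13 10 8 4 6 12 5 9 7)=[13, 1, 2, 3, 6, 9, 12, 0, 4, 7, 8, 11, 5, 10]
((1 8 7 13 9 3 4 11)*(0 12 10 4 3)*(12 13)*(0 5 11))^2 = (0 9 11 8 12 4 13 5 1 7 10)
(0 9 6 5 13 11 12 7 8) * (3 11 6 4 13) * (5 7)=[9, 1, 2, 11, 13, 3, 7, 8, 0, 4, 10, 12, 5, 6]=(0 9 4 13 6 7 8)(3 11 12 5)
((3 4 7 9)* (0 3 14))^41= ((0 3 4 7 9 14))^41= (0 14 9 7 4 3)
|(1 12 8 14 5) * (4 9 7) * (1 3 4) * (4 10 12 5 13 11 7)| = |(1 5 3 10 12 8 14 13 11 7)(4 9)| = 10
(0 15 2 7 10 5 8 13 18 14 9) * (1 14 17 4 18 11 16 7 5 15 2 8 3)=[2, 14, 5, 1, 18, 3, 6, 10, 13, 0, 15, 16, 12, 11, 9, 8, 7, 4, 17]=(0 2 5 3 1 14 9)(4 18 17)(7 10 15 8 13 11 16)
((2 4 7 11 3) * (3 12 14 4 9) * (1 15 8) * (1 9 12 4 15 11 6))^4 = ((1 11 4 7 6)(2 12 14 15 8 9 3))^4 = (1 6 7 4 11)(2 8 12 9 14 3 15)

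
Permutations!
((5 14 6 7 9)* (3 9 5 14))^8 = (3 14 7)(5 9 6)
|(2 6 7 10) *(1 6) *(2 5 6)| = 4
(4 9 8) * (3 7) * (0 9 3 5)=(0 9 8 4 3 7 5)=[9, 1, 2, 7, 3, 0, 6, 5, 4, 8]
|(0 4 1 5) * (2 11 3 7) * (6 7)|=20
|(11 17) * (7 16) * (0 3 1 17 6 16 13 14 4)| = 11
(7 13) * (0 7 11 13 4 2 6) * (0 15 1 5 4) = (0 7)(1 5 4 2 6 15)(11 13) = [7, 5, 6, 3, 2, 4, 15, 0, 8, 9, 10, 13, 12, 11, 14, 1]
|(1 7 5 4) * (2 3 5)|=|(1 7 2 3 5 4)|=6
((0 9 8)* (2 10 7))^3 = ((0 9 8)(2 10 7))^3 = (10)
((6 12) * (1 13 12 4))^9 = ((1 13 12 6 4))^9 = (1 4 6 12 13)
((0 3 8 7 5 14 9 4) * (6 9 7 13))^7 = (5 14 7)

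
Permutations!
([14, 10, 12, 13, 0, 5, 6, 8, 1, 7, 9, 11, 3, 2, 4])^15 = (14)(2 13 3 12)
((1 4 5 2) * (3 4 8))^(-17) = (1 8 3 4 5 2)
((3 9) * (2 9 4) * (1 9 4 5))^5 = ((1 9 3 5)(2 4))^5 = (1 9 3 5)(2 4)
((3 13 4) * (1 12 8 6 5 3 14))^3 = ((1 12 8 6 5 3 13 4 14))^3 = (1 6 13)(3 14 8)(4 12 5)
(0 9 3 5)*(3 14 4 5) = (0 9 14 4 5) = [9, 1, 2, 3, 5, 0, 6, 7, 8, 14, 10, 11, 12, 13, 4]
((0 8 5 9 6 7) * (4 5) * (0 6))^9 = (0 9 5 4 8)(6 7)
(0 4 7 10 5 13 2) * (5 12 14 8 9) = (0 4 7 10 12 14 8 9 5 13 2) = [4, 1, 0, 3, 7, 13, 6, 10, 9, 5, 12, 11, 14, 2, 8]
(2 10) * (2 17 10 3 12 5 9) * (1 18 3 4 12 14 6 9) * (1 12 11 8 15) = [0, 18, 4, 14, 11, 12, 9, 7, 15, 2, 17, 8, 5, 13, 6, 1, 16, 10, 3] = (1 18 3 14 6 9 2 4 11 8 15)(5 12)(10 17)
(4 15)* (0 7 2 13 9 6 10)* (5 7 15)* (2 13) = (0 15 4 5 7 13 9 6 10) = [15, 1, 2, 3, 5, 7, 10, 13, 8, 6, 0, 11, 12, 9, 14, 4]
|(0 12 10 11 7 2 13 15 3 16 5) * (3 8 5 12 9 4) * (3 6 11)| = |(0 9 4 6 11 7 2 13 15 8 5)(3 16 12 10)| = 44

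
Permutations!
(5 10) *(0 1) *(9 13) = (0 1)(5 10)(9 13) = [1, 0, 2, 3, 4, 10, 6, 7, 8, 13, 5, 11, 12, 9]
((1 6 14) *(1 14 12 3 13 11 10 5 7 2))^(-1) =(14)(1 2 7 5 10 11 13 3 12 6) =((14)(1 6 12 3 13 11 10 5 7 2))^(-1)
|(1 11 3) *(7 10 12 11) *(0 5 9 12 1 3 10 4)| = |(0 5 9 12 11 10 1 7 4)| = 9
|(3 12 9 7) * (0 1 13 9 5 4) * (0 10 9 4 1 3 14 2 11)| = |(0 3 12 5 1 13 4 10 9 7 14 2 11)| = 13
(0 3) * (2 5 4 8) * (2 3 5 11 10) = (0 5 4 8 3)(2 11 10) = [5, 1, 11, 0, 8, 4, 6, 7, 3, 9, 2, 10]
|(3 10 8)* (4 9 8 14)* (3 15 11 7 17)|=10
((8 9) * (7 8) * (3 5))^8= ((3 5)(7 8 9))^8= (7 9 8)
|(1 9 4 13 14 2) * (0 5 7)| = |(0 5 7)(1 9 4 13 14 2)| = 6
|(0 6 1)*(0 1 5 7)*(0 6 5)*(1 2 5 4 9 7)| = |(0 4 9 7 6)(1 2 5)| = 15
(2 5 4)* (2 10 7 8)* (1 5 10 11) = (1 5 4 11)(2 10 7 8) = [0, 5, 10, 3, 11, 4, 6, 8, 2, 9, 7, 1]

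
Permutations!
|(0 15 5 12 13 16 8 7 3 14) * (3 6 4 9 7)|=36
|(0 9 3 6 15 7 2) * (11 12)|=14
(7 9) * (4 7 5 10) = (4 7 9 5 10) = [0, 1, 2, 3, 7, 10, 6, 9, 8, 5, 4]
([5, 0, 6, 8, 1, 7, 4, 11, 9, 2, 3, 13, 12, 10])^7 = (0 8 5 9 7 2 11 6 13 4 10 1 3)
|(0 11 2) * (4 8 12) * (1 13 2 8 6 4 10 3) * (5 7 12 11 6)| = 22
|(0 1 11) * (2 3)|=|(0 1 11)(2 3)|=6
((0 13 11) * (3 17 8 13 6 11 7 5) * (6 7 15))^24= (0 17 6 5 13)(3 15 7 8 11)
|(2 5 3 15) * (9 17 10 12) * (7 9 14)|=|(2 5 3 15)(7 9 17 10 12 14)|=12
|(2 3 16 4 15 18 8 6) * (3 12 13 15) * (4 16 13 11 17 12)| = 24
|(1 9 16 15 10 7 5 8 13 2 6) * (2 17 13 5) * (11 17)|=24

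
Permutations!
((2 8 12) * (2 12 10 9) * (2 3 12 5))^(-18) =(2 9 5 10 12 8 3)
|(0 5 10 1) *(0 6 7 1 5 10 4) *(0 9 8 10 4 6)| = |(0 4 9 8 10 5 6 7 1)| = 9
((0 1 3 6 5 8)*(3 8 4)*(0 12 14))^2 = (0 8 14 1 12)(3 5)(4 6)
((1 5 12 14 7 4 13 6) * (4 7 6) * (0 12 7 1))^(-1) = (0 6 14 12)(1 7 5)(4 13)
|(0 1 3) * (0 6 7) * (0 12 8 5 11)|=9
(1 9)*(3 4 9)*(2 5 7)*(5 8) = (1 3 4 9)(2 8 5 7) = [0, 3, 8, 4, 9, 7, 6, 2, 5, 1]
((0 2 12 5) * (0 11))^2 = ((0 2 12 5 11))^2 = (0 12 11 2 5)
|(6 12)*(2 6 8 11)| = |(2 6 12 8 11)| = 5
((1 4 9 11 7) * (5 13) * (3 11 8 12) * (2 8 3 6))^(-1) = (1 7 11 3 9 4)(2 6 12 8)(5 13) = ((1 4 9 3 11 7)(2 8 12 6)(5 13))^(-1)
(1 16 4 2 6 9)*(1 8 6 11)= (1 16 4 2 11)(6 9 8)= [0, 16, 11, 3, 2, 5, 9, 7, 6, 8, 10, 1, 12, 13, 14, 15, 4]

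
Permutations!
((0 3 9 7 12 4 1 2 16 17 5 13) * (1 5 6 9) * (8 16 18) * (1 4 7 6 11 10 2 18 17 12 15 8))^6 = (18)(0 3 4 5 13)(2 11)(7 15 8 16 12)(10 17)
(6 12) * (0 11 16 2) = [11, 1, 0, 3, 4, 5, 12, 7, 8, 9, 10, 16, 6, 13, 14, 15, 2] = (0 11 16 2)(6 12)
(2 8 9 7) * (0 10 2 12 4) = (0 10 2 8 9 7 12 4) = [10, 1, 8, 3, 0, 5, 6, 12, 9, 7, 2, 11, 4]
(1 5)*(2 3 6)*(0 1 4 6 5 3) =(0 1 3 5 4 6 2) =[1, 3, 0, 5, 6, 4, 2]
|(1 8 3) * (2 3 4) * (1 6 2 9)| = 12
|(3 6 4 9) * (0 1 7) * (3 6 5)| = 6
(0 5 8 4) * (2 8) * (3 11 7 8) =(0 5 2 3 11 7 8 4) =[5, 1, 3, 11, 0, 2, 6, 8, 4, 9, 10, 7]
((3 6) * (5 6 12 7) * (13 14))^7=((3 12 7 5 6)(13 14))^7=(3 7 6 12 5)(13 14)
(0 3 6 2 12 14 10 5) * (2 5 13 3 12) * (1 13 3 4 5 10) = [12, 13, 2, 6, 5, 0, 10, 7, 8, 9, 3, 11, 14, 4, 1] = (0 12 14 1 13 4 5)(3 6 10)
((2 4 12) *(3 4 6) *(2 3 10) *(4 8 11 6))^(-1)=((2 4 12 3 8 11 6 10))^(-1)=(2 10 6 11 8 3 12 4)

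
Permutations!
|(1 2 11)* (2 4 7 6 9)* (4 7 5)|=6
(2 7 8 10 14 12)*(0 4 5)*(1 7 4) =(0 1 7 8 10 14 12 2 4 5) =[1, 7, 4, 3, 5, 0, 6, 8, 10, 9, 14, 11, 2, 13, 12]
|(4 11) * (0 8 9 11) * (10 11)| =|(0 8 9 10 11 4)| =6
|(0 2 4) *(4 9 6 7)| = |(0 2 9 6 7 4)| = 6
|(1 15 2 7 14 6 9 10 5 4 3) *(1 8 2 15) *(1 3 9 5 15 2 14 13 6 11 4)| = 14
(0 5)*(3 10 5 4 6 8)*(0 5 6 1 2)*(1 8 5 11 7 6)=(0 4 8 3 10 1 2)(5 11 7 6)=[4, 2, 0, 10, 8, 11, 5, 6, 3, 9, 1, 7]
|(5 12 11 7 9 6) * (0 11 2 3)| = 9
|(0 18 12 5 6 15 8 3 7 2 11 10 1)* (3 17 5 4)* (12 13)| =55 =|(0 18 13 12 4 3 7 2 11 10 1)(5 6 15 8 17)|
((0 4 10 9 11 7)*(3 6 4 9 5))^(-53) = ((0 9 11 7)(3 6 4 10 5))^(-53) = (0 7 11 9)(3 4 5 6 10)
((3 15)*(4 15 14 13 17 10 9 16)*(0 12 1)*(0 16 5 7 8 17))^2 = ((0 12 1 16 4 15 3 14 13)(5 7 8 17 10 9))^2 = (0 1 4 3 13 12 16 15 14)(5 8 10)(7 17 9)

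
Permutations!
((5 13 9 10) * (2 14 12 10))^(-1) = ((2 14 12 10 5 13 9))^(-1) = (2 9 13 5 10 12 14)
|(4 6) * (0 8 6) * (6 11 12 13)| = |(0 8 11 12 13 6 4)| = 7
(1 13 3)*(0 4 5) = [4, 13, 2, 1, 5, 0, 6, 7, 8, 9, 10, 11, 12, 3] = (0 4 5)(1 13 3)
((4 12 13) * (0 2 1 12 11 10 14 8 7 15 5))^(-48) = ((0 2 1 12 13 4 11 10 14 8 7 15 5))^(-48) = (0 13 14 5 12 10 15 1 11 7 2 4 8)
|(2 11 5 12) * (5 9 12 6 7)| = 12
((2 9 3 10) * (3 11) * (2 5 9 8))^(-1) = ((2 8)(3 10 5 9 11))^(-1) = (2 8)(3 11 9 5 10)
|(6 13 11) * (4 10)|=|(4 10)(6 13 11)|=6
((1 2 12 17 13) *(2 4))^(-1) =((1 4 2 12 17 13))^(-1) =(1 13 17 12 2 4)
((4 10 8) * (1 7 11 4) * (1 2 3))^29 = (1 8 11 3 10 7 2 4)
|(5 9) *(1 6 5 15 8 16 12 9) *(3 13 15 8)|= 12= |(1 6 5)(3 13 15)(8 16 12 9)|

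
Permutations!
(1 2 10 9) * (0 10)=(0 10 9 1 2)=[10, 2, 0, 3, 4, 5, 6, 7, 8, 1, 9]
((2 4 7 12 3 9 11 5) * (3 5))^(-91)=((2 4 7 12 5)(3 9 11))^(-91)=(2 5 12 7 4)(3 11 9)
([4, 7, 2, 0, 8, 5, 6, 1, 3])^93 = [4, 7, 2, 0, 8, 5, 6, 1, 3]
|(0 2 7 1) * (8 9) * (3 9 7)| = |(0 2 3 9 8 7 1)| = 7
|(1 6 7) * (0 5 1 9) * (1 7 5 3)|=|(0 3 1 6 5 7 9)|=7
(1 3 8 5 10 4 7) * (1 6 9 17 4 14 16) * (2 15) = (1 3 8 5 10 14 16)(2 15)(4 7 6 9 17) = [0, 3, 15, 8, 7, 10, 9, 6, 5, 17, 14, 11, 12, 13, 16, 2, 1, 4]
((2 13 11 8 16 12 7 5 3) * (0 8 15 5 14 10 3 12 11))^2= ((0 8 16 11 15 5 12 7 14 10 3 2 13))^2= (0 16 15 12 14 3 13 8 11 5 7 10 2)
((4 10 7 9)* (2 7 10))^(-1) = (10)(2 4 9 7)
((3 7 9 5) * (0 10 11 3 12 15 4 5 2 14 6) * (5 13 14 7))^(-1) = (0 6 14 13 4 15 12 5 3 11 10)(2 9 7)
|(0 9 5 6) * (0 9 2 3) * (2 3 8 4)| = |(0 3)(2 8 4)(5 6 9)| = 6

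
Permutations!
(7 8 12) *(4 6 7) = [0, 1, 2, 3, 6, 5, 7, 8, 12, 9, 10, 11, 4] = (4 6 7 8 12)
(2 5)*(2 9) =[0, 1, 5, 3, 4, 9, 6, 7, 8, 2] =(2 5 9)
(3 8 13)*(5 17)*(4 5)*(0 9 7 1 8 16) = [9, 8, 2, 16, 5, 17, 6, 1, 13, 7, 10, 11, 12, 3, 14, 15, 0, 4] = (0 9 7 1 8 13 3 16)(4 5 17)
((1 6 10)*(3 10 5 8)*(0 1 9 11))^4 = ((0 1 6 5 8 3 10 9 11))^4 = (0 8 11 5 9 6 10 1 3)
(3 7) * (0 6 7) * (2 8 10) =(0 6 7 3)(2 8 10) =[6, 1, 8, 0, 4, 5, 7, 3, 10, 9, 2]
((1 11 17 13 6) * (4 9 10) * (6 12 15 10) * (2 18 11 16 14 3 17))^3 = ((1 16 14 3 17 13 12 15 10 4 9 6)(2 18 11))^3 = (18)(1 3 12 4)(6 14 13 10)(9 16 17 15)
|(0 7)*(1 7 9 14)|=|(0 9 14 1 7)|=5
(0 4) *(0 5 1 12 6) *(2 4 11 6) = (0 11 6)(1 12 2 4 5) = [11, 12, 4, 3, 5, 1, 0, 7, 8, 9, 10, 6, 2]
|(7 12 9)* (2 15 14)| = 3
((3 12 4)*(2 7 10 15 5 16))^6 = (16) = ((2 7 10 15 5 16)(3 12 4))^6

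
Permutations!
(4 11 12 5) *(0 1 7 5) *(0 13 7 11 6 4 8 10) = (0 1 11 12 13 7 5 8 10)(4 6) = [1, 11, 2, 3, 6, 8, 4, 5, 10, 9, 0, 12, 13, 7]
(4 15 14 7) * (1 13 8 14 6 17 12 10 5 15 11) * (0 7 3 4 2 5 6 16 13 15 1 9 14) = (0 7 2 5 1 15 16 13 8)(3 4 11 9 14)(6 17 12 10) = [7, 15, 5, 4, 11, 1, 17, 2, 0, 14, 6, 9, 10, 8, 3, 16, 13, 12]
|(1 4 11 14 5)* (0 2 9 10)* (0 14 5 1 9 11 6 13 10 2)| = 12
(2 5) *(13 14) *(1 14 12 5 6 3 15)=(1 14 13 12 5 2 6 3 15)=[0, 14, 6, 15, 4, 2, 3, 7, 8, 9, 10, 11, 5, 12, 13, 1]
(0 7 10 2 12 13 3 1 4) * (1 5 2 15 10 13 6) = (0 7 13 3 5 2 12 6 1 4)(10 15) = [7, 4, 12, 5, 0, 2, 1, 13, 8, 9, 15, 11, 6, 3, 14, 10]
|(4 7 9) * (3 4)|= 4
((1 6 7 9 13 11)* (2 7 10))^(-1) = (1 11 13 9 7 2 10 6)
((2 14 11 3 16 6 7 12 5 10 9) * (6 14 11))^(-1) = ((2 11 3 16 14 6 7 12 5 10 9))^(-1) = (2 9 10 5 12 7 6 14 16 3 11)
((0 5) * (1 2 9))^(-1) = (0 5)(1 9 2) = ((0 5)(1 2 9))^(-1)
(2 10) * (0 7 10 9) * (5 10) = [7, 1, 9, 3, 4, 10, 6, 5, 8, 0, 2] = (0 7 5 10 2 9)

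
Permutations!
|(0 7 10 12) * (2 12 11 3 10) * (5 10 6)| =|(0 7 2 12)(3 6 5 10 11)| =20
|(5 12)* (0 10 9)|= |(0 10 9)(5 12)|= 6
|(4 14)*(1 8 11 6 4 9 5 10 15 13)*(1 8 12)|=|(1 12)(4 14 9 5 10 15 13 8 11 6)|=10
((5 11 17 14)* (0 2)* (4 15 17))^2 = (4 17 5)(11 15 14)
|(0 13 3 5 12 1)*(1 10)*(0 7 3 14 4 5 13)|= 9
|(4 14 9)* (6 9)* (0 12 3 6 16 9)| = 4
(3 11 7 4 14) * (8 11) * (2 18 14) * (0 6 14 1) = (0 6 14 3 8 11 7 4 2 18 1) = [6, 0, 18, 8, 2, 5, 14, 4, 11, 9, 10, 7, 12, 13, 3, 15, 16, 17, 1]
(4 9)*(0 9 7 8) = [9, 1, 2, 3, 7, 5, 6, 8, 0, 4] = (0 9 4 7 8)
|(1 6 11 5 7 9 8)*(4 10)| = 14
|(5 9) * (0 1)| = 2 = |(0 1)(5 9)|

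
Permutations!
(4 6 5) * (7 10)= [0, 1, 2, 3, 6, 4, 5, 10, 8, 9, 7]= (4 6 5)(7 10)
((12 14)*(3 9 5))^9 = (12 14)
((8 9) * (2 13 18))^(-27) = (18)(8 9) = ((2 13 18)(8 9))^(-27)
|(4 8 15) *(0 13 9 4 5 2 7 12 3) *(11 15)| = |(0 13 9 4 8 11 15 5 2 7 12 3)| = 12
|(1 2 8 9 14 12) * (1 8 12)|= 6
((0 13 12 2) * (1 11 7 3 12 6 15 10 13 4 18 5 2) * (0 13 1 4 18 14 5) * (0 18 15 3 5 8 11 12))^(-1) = (18)(0 3 6 13 2 5 7 11 8 14 4 12 1 10 15)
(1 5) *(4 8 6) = (1 5)(4 8 6) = [0, 5, 2, 3, 8, 1, 4, 7, 6]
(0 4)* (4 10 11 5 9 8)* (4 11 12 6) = (0 10 12 6 4)(5 9 8 11) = [10, 1, 2, 3, 0, 9, 4, 7, 11, 8, 12, 5, 6]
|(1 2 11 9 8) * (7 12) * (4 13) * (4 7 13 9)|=6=|(1 2 11 4 9 8)(7 12 13)|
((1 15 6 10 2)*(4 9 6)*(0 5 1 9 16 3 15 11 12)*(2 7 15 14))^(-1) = (0 12 11 1 5)(2 14 3 16 4 15 7 10 6 9)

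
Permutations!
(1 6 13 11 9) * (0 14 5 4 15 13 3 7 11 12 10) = (0 14 5 4 15 13 12 10)(1 6 3 7 11 9) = [14, 6, 2, 7, 15, 4, 3, 11, 8, 1, 0, 9, 10, 12, 5, 13]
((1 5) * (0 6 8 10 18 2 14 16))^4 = (0 18)(2 6)(8 14)(10 16)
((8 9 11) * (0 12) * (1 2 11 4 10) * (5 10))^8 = (12) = ((0 12)(1 2 11 8 9 4 5 10))^8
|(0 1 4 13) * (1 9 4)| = 4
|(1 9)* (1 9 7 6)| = |(9)(1 7 6)| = 3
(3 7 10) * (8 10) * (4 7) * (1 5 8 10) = [0, 5, 2, 4, 7, 8, 6, 10, 1, 9, 3] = (1 5 8)(3 4 7 10)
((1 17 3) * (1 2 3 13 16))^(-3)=(1 17 13 16)(2 3)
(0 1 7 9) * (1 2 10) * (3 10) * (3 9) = (0 2 9)(1 7 3 10) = [2, 7, 9, 10, 4, 5, 6, 3, 8, 0, 1]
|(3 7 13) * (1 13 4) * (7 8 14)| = |(1 13 3 8 14 7 4)| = 7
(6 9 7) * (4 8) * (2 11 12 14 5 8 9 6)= (2 11 12 14 5 8 4 9 7)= [0, 1, 11, 3, 9, 8, 6, 2, 4, 7, 10, 12, 14, 13, 5]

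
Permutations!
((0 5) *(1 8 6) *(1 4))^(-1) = (0 5)(1 4 6 8)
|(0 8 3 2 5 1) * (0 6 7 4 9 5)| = 12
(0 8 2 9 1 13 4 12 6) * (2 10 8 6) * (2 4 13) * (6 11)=[11, 2, 9, 3, 12, 5, 0, 7, 10, 1, 8, 6, 4, 13]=(13)(0 11 6)(1 2 9)(4 12)(8 10)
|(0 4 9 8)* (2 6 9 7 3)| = 8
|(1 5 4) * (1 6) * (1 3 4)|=|(1 5)(3 4 6)|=6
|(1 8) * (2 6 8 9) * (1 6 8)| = |(1 9 2 8 6)| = 5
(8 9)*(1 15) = (1 15)(8 9) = [0, 15, 2, 3, 4, 5, 6, 7, 9, 8, 10, 11, 12, 13, 14, 1]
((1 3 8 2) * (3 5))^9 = ((1 5 3 8 2))^9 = (1 2 8 3 5)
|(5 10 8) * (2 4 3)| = 3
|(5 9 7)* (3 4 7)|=|(3 4 7 5 9)|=5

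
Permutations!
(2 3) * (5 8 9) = (2 3)(5 8 9) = [0, 1, 3, 2, 4, 8, 6, 7, 9, 5]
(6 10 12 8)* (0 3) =(0 3)(6 10 12 8) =[3, 1, 2, 0, 4, 5, 10, 7, 6, 9, 12, 11, 8]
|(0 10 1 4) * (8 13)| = 4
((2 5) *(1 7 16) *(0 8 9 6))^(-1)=((0 8 9 6)(1 7 16)(2 5))^(-1)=(0 6 9 8)(1 16 7)(2 5)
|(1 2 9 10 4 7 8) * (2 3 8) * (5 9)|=6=|(1 3 8)(2 5 9 10 4 7)|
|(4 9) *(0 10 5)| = |(0 10 5)(4 9)| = 6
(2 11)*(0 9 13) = (0 9 13)(2 11) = [9, 1, 11, 3, 4, 5, 6, 7, 8, 13, 10, 2, 12, 0]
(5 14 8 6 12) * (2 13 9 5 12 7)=[0, 1, 13, 3, 4, 14, 7, 2, 6, 5, 10, 11, 12, 9, 8]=(2 13 9 5 14 8 6 7)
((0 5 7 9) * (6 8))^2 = ((0 5 7 9)(6 8))^2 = (0 7)(5 9)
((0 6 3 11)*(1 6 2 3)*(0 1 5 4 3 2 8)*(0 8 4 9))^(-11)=((0 4 3 11 1 6 5 9))^(-11)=(0 6 3 9 1 4 5 11)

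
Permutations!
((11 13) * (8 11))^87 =(13)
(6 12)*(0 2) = (0 2)(6 12) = [2, 1, 0, 3, 4, 5, 12, 7, 8, 9, 10, 11, 6]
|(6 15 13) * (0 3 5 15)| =6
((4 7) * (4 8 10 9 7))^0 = (10)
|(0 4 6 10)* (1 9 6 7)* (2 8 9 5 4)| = |(0 2 8 9 6 10)(1 5 4 7)| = 12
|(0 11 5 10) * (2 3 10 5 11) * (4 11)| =|(0 2 3 10)(4 11)| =4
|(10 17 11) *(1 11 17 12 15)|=5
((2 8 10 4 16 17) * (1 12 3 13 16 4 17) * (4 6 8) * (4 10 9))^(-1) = (1 16 13 3 12)(2 17 10)(4 9 8 6)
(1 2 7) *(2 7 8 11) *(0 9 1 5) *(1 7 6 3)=(0 9 7 5)(1 6 3)(2 8 11)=[9, 6, 8, 1, 4, 0, 3, 5, 11, 7, 10, 2]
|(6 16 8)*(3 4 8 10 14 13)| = 8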